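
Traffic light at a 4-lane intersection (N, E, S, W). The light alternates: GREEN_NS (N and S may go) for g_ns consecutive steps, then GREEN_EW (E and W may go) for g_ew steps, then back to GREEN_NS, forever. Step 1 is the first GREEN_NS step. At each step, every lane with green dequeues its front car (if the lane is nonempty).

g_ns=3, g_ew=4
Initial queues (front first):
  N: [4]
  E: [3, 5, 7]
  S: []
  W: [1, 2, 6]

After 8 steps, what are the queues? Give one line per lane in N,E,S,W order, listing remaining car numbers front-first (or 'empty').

Step 1 [NS]: N:car4-GO,E:wait,S:empty,W:wait | queues: N=0 E=3 S=0 W=3
Step 2 [NS]: N:empty,E:wait,S:empty,W:wait | queues: N=0 E=3 S=0 W=3
Step 3 [NS]: N:empty,E:wait,S:empty,W:wait | queues: N=0 E=3 S=0 W=3
Step 4 [EW]: N:wait,E:car3-GO,S:wait,W:car1-GO | queues: N=0 E=2 S=0 W=2
Step 5 [EW]: N:wait,E:car5-GO,S:wait,W:car2-GO | queues: N=0 E=1 S=0 W=1
Step 6 [EW]: N:wait,E:car7-GO,S:wait,W:car6-GO | queues: N=0 E=0 S=0 W=0

N: empty
E: empty
S: empty
W: empty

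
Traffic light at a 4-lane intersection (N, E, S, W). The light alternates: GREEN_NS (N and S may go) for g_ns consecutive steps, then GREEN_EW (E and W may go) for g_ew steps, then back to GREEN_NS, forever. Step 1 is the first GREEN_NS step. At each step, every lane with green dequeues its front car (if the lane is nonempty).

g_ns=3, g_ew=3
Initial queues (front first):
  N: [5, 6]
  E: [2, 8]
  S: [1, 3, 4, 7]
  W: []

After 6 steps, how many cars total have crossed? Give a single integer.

Step 1 [NS]: N:car5-GO,E:wait,S:car1-GO,W:wait | queues: N=1 E=2 S=3 W=0
Step 2 [NS]: N:car6-GO,E:wait,S:car3-GO,W:wait | queues: N=0 E=2 S=2 W=0
Step 3 [NS]: N:empty,E:wait,S:car4-GO,W:wait | queues: N=0 E=2 S=1 W=0
Step 4 [EW]: N:wait,E:car2-GO,S:wait,W:empty | queues: N=0 E=1 S=1 W=0
Step 5 [EW]: N:wait,E:car8-GO,S:wait,W:empty | queues: N=0 E=0 S=1 W=0
Step 6 [EW]: N:wait,E:empty,S:wait,W:empty | queues: N=0 E=0 S=1 W=0
Cars crossed by step 6: 7

Answer: 7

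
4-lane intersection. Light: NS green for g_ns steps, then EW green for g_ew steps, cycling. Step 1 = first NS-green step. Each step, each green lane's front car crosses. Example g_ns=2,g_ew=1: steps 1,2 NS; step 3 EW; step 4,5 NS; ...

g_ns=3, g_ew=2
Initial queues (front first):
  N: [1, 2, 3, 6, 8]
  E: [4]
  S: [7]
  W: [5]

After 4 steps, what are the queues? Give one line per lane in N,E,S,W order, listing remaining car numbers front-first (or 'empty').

Step 1 [NS]: N:car1-GO,E:wait,S:car7-GO,W:wait | queues: N=4 E=1 S=0 W=1
Step 2 [NS]: N:car2-GO,E:wait,S:empty,W:wait | queues: N=3 E=1 S=0 W=1
Step 3 [NS]: N:car3-GO,E:wait,S:empty,W:wait | queues: N=2 E=1 S=0 W=1
Step 4 [EW]: N:wait,E:car4-GO,S:wait,W:car5-GO | queues: N=2 E=0 S=0 W=0

N: 6 8
E: empty
S: empty
W: empty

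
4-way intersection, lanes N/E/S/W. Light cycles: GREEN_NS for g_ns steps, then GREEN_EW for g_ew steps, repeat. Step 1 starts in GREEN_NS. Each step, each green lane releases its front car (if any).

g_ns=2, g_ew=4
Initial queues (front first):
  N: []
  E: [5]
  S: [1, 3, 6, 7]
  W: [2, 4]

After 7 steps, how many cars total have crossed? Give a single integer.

Step 1 [NS]: N:empty,E:wait,S:car1-GO,W:wait | queues: N=0 E=1 S=3 W=2
Step 2 [NS]: N:empty,E:wait,S:car3-GO,W:wait | queues: N=0 E=1 S=2 W=2
Step 3 [EW]: N:wait,E:car5-GO,S:wait,W:car2-GO | queues: N=0 E=0 S=2 W=1
Step 4 [EW]: N:wait,E:empty,S:wait,W:car4-GO | queues: N=0 E=0 S=2 W=0
Step 5 [EW]: N:wait,E:empty,S:wait,W:empty | queues: N=0 E=0 S=2 W=0
Step 6 [EW]: N:wait,E:empty,S:wait,W:empty | queues: N=0 E=0 S=2 W=0
Step 7 [NS]: N:empty,E:wait,S:car6-GO,W:wait | queues: N=0 E=0 S=1 W=0
Cars crossed by step 7: 6

Answer: 6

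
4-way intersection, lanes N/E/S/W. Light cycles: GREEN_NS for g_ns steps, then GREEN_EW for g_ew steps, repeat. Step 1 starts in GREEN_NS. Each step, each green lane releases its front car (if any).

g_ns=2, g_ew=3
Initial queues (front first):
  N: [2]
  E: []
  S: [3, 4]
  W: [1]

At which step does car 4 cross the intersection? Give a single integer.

Step 1 [NS]: N:car2-GO,E:wait,S:car3-GO,W:wait | queues: N=0 E=0 S=1 W=1
Step 2 [NS]: N:empty,E:wait,S:car4-GO,W:wait | queues: N=0 E=0 S=0 W=1
Step 3 [EW]: N:wait,E:empty,S:wait,W:car1-GO | queues: N=0 E=0 S=0 W=0
Car 4 crosses at step 2

2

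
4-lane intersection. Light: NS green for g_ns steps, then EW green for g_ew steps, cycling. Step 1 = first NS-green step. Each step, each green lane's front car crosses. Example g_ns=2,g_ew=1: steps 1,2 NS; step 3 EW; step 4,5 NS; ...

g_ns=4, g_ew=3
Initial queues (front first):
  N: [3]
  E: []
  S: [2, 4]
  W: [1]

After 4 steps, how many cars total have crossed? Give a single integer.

Step 1 [NS]: N:car3-GO,E:wait,S:car2-GO,W:wait | queues: N=0 E=0 S=1 W=1
Step 2 [NS]: N:empty,E:wait,S:car4-GO,W:wait | queues: N=0 E=0 S=0 W=1
Step 3 [NS]: N:empty,E:wait,S:empty,W:wait | queues: N=0 E=0 S=0 W=1
Step 4 [NS]: N:empty,E:wait,S:empty,W:wait | queues: N=0 E=0 S=0 W=1
Cars crossed by step 4: 3

Answer: 3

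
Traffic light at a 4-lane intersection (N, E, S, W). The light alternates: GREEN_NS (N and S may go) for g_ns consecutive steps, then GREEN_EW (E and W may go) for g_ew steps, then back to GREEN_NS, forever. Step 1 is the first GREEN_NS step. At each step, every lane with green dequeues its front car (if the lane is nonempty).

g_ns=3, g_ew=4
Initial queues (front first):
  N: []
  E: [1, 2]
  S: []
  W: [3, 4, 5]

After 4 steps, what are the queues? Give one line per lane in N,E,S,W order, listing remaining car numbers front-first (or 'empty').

Step 1 [NS]: N:empty,E:wait,S:empty,W:wait | queues: N=0 E=2 S=0 W=3
Step 2 [NS]: N:empty,E:wait,S:empty,W:wait | queues: N=0 E=2 S=0 W=3
Step 3 [NS]: N:empty,E:wait,S:empty,W:wait | queues: N=0 E=2 S=0 W=3
Step 4 [EW]: N:wait,E:car1-GO,S:wait,W:car3-GO | queues: N=0 E=1 S=0 W=2

N: empty
E: 2
S: empty
W: 4 5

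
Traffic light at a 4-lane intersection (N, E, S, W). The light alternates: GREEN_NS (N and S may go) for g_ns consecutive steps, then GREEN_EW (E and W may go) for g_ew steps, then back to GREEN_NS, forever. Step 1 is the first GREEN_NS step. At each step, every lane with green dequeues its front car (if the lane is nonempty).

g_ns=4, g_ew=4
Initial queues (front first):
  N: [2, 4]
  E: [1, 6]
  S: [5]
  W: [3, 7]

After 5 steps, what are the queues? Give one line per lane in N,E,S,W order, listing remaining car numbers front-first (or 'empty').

Step 1 [NS]: N:car2-GO,E:wait,S:car5-GO,W:wait | queues: N=1 E=2 S=0 W=2
Step 2 [NS]: N:car4-GO,E:wait,S:empty,W:wait | queues: N=0 E=2 S=0 W=2
Step 3 [NS]: N:empty,E:wait,S:empty,W:wait | queues: N=0 E=2 S=0 W=2
Step 4 [NS]: N:empty,E:wait,S:empty,W:wait | queues: N=0 E=2 S=0 W=2
Step 5 [EW]: N:wait,E:car1-GO,S:wait,W:car3-GO | queues: N=0 E=1 S=0 W=1

N: empty
E: 6
S: empty
W: 7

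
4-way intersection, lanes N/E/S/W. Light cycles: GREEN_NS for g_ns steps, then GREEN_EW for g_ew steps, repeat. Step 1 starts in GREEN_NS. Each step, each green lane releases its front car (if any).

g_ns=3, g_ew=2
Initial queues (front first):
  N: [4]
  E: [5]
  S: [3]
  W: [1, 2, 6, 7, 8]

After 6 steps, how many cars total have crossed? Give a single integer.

Answer: 5

Derivation:
Step 1 [NS]: N:car4-GO,E:wait,S:car3-GO,W:wait | queues: N=0 E=1 S=0 W=5
Step 2 [NS]: N:empty,E:wait,S:empty,W:wait | queues: N=0 E=1 S=0 W=5
Step 3 [NS]: N:empty,E:wait,S:empty,W:wait | queues: N=0 E=1 S=0 W=5
Step 4 [EW]: N:wait,E:car5-GO,S:wait,W:car1-GO | queues: N=0 E=0 S=0 W=4
Step 5 [EW]: N:wait,E:empty,S:wait,W:car2-GO | queues: N=0 E=0 S=0 W=3
Step 6 [NS]: N:empty,E:wait,S:empty,W:wait | queues: N=0 E=0 S=0 W=3
Cars crossed by step 6: 5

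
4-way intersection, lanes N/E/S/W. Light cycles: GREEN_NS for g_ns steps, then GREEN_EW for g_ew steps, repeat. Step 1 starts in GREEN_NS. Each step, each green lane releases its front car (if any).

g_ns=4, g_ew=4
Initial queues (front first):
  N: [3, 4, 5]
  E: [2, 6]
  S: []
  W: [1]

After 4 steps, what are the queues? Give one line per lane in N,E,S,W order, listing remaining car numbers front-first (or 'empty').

Step 1 [NS]: N:car3-GO,E:wait,S:empty,W:wait | queues: N=2 E=2 S=0 W=1
Step 2 [NS]: N:car4-GO,E:wait,S:empty,W:wait | queues: N=1 E=2 S=0 W=1
Step 3 [NS]: N:car5-GO,E:wait,S:empty,W:wait | queues: N=0 E=2 S=0 W=1
Step 4 [NS]: N:empty,E:wait,S:empty,W:wait | queues: N=0 E=2 S=0 W=1

N: empty
E: 2 6
S: empty
W: 1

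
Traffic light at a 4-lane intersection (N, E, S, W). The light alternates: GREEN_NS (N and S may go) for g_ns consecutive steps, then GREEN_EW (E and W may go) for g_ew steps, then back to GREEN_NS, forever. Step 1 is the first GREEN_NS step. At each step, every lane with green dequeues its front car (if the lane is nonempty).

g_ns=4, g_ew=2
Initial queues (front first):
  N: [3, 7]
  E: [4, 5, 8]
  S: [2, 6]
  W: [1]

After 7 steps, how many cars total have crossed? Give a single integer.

Step 1 [NS]: N:car3-GO,E:wait,S:car2-GO,W:wait | queues: N=1 E=3 S=1 W=1
Step 2 [NS]: N:car7-GO,E:wait,S:car6-GO,W:wait | queues: N=0 E=3 S=0 W=1
Step 3 [NS]: N:empty,E:wait,S:empty,W:wait | queues: N=0 E=3 S=0 W=1
Step 4 [NS]: N:empty,E:wait,S:empty,W:wait | queues: N=0 E=3 S=0 W=1
Step 5 [EW]: N:wait,E:car4-GO,S:wait,W:car1-GO | queues: N=0 E=2 S=0 W=0
Step 6 [EW]: N:wait,E:car5-GO,S:wait,W:empty | queues: N=0 E=1 S=0 W=0
Step 7 [NS]: N:empty,E:wait,S:empty,W:wait | queues: N=0 E=1 S=0 W=0
Cars crossed by step 7: 7

Answer: 7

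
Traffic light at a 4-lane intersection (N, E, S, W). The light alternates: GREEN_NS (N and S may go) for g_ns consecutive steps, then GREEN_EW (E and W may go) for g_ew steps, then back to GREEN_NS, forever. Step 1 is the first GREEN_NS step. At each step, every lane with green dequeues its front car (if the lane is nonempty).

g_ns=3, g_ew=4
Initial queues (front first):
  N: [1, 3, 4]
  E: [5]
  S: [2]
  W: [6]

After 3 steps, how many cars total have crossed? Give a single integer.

Answer: 4

Derivation:
Step 1 [NS]: N:car1-GO,E:wait,S:car2-GO,W:wait | queues: N=2 E=1 S=0 W=1
Step 2 [NS]: N:car3-GO,E:wait,S:empty,W:wait | queues: N=1 E=1 S=0 W=1
Step 3 [NS]: N:car4-GO,E:wait,S:empty,W:wait | queues: N=0 E=1 S=0 W=1
Cars crossed by step 3: 4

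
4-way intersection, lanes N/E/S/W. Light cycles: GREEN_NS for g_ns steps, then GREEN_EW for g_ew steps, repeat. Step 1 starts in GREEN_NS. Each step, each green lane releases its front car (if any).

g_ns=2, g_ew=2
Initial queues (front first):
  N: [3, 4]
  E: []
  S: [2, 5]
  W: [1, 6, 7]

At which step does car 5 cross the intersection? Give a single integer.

Step 1 [NS]: N:car3-GO,E:wait,S:car2-GO,W:wait | queues: N=1 E=0 S=1 W=3
Step 2 [NS]: N:car4-GO,E:wait,S:car5-GO,W:wait | queues: N=0 E=0 S=0 W=3
Step 3 [EW]: N:wait,E:empty,S:wait,W:car1-GO | queues: N=0 E=0 S=0 W=2
Step 4 [EW]: N:wait,E:empty,S:wait,W:car6-GO | queues: N=0 E=0 S=0 W=1
Step 5 [NS]: N:empty,E:wait,S:empty,W:wait | queues: N=0 E=0 S=0 W=1
Step 6 [NS]: N:empty,E:wait,S:empty,W:wait | queues: N=0 E=0 S=0 W=1
Step 7 [EW]: N:wait,E:empty,S:wait,W:car7-GO | queues: N=0 E=0 S=0 W=0
Car 5 crosses at step 2

2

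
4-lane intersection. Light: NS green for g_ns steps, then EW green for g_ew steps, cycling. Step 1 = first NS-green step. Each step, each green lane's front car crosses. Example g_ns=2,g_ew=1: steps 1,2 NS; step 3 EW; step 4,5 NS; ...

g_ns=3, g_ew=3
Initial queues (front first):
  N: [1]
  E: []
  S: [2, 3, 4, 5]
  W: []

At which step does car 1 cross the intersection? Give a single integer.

Step 1 [NS]: N:car1-GO,E:wait,S:car2-GO,W:wait | queues: N=0 E=0 S=3 W=0
Step 2 [NS]: N:empty,E:wait,S:car3-GO,W:wait | queues: N=0 E=0 S=2 W=0
Step 3 [NS]: N:empty,E:wait,S:car4-GO,W:wait | queues: N=0 E=0 S=1 W=0
Step 4 [EW]: N:wait,E:empty,S:wait,W:empty | queues: N=0 E=0 S=1 W=0
Step 5 [EW]: N:wait,E:empty,S:wait,W:empty | queues: N=0 E=0 S=1 W=0
Step 6 [EW]: N:wait,E:empty,S:wait,W:empty | queues: N=0 E=0 S=1 W=0
Step 7 [NS]: N:empty,E:wait,S:car5-GO,W:wait | queues: N=0 E=0 S=0 W=0
Car 1 crosses at step 1

1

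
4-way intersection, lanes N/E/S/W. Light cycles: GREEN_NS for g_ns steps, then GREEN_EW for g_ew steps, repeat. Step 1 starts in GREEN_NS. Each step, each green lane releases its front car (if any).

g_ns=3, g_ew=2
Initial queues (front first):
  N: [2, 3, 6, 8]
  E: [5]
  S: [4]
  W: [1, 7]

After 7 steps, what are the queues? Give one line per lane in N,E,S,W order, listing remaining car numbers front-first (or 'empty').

Step 1 [NS]: N:car2-GO,E:wait,S:car4-GO,W:wait | queues: N=3 E=1 S=0 W=2
Step 2 [NS]: N:car3-GO,E:wait,S:empty,W:wait | queues: N=2 E=1 S=0 W=2
Step 3 [NS]: N:car6-GO,E:wait,S:empty,W:wait | queues: N=1 E=1 S=0 W=2
Step 4 [EW]: N:wait,E:car5-GO,S:wait,W:car1-GO | queues: N=1 E=0 S=0 W=1
Step 5 [EW]: N:wait,E:empty,S:wait,W:car7-GO | queues: N=1 E=0 S=0 W=0
Step 6 [NS]: N:car8-GO,E:wait,S:empty,W:wait | queues: N=0 E=0 S=0 W=0

N: empty
E: empty
S: empty
W: empty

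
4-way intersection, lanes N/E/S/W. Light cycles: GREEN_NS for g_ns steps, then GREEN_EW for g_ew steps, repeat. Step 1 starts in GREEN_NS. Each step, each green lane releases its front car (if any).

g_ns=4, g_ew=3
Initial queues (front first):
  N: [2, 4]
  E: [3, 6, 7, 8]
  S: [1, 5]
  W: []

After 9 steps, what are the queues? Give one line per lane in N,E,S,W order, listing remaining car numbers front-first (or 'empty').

Step 1 [NS]: N:car2-GO,E:wait,S:car1-GO,W:wait | queues: N=1 E=4 S=1 W=0
Step 2 [NS]: N:car4-GO,E:wait,S:car5-GO,W:wait | queues: N=0 E=4 S=0 W=0
Step 3 [NS]: N:empty,E:wait,S:empty,W:wait | queues: N=0 E=4 S=0 W=0
Step 4 [NS]: N:empty,E:wait,S:empty,W:wait | queues: N=0 E=4 S=0 W=0
Step 5 [EW]: N:wait,E:car3-GO,S:wait,W:empty | queues: N=0 E=3 S=0 W=0
Step 6 [EW]: N:wait,E:car6-GO,S:wait,W:empty | queues: N=0 E=2 S=0 W=0
Step 7 [EW]: N:wait,E:car7-GO,S:wait,W:empty | queues: N=0 E=1 S=0 W=0
Step 8 [NS]: N:empty,E:wait,S:empty,W:wait | queues: N=0 E=1 S=0 W=0
Step 9 [NS]: N:empty,E:wait,S:empty,W:wait | queues: N=0 E=1 S=0 W=0

N: empty
E: 8
S: empty
W: empty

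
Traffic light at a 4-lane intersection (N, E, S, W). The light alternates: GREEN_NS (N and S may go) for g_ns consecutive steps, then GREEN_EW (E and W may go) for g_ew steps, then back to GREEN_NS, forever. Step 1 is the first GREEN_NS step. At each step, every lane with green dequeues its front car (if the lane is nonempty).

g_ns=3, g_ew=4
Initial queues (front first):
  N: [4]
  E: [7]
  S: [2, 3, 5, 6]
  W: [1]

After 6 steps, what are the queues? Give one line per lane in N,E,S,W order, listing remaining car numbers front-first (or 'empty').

Step 1 [NS]: N:car4-GO,E:wait,S:car2-GO,W:wait | queues: N=0 E=1 S=3 W=1
Step 2 [NS]: N:empty,E:wait,S:car3-GO,W:wait | queues: N=0 E=1 S=2 W=1
Step 3 [NS]: N:empty,E:wait,S:car5-GO,W:wait | queues: N=0 E=1 S=1 W=1
Step 4 [EW]: N:wait,E:car7-GO,S:wait,W:car1-GO | queues: N=0 E=0 S=1 W=0
Step 5 [EW]: N:wait,E:empty,S:wait,W:empty | queues: N=0 E=0 S=1 W=0
Step 6 [EW]: N:wait,E:empty,S:wait,W:empty | queues: N=0 E=0 S=1 W=0

N: empty
E: empty
S: 6
W: empty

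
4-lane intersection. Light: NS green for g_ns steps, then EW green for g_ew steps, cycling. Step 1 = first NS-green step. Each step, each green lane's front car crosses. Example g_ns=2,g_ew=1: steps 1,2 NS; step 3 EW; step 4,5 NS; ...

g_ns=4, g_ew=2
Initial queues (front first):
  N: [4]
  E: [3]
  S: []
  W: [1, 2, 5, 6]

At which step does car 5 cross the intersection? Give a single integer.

Step 1 [NS]: N:car4-GO,E:wait,S:empty,W:wait | queues: N=0 E=1 S=0 W=4
Step 2 [NS]: N:empty,E:wait,S:empty,W:wait | queues: N=0 E=1 S=0 W=4
Step 3 [NS]: N:empty,E:wait,S:empty,W:wait | queues: N=0 E=1 S=0 W=4
Step 4 [NS]: N:empty,E:wait,S:empty,W:wait | queues: N=0 E=1 S=0 W=4
Step 5 [EW]: N:wait,E:car3-GO,S:wait,W:car1-GO | queues: N=0 E=0 S=0 W=3
Step 6 [EW]: N:wait,E:empty,S:wait,W:car2-GO | queues: N=0 E=0 S=0 W=2
Step 7 [NS]: N:empty,E:wait,S:empty,W:wait | queues: N=0 E=0 S=0 W=2
Step 8 [NS]: N:empty,E:wait,S:empty,W:wait | queues: N=0 E=0 S=0 W=2
Step 9 [NS]: N:empty,E:wait,S:empty,W:wait | queues: N=0 E=0 S=0 W=2
Step 10 [NS]: N:empty,E:wait,S:empty,W:wait | queues: N=0 E=0 S=0 W=2
Step 11 [EW]: N:wait,E:empty,S:wait,W:car5-GO | queues: N=0 E=0 S=0 W=1
Step 12 [EW]: N:wait,E:empty,S:wait,W:car6-GO | queues: N=0 E=0 S=0 W=0
Car 5 crosses at step 11

11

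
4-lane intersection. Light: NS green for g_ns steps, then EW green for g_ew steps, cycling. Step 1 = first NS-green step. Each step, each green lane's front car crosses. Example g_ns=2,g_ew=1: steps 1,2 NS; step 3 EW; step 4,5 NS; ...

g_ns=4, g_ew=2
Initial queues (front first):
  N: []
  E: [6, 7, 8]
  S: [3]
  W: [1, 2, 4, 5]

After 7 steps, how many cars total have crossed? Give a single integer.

Step 1 [NS]: N:empty,E:wait,S:car3-GO,W:wait | queues: N=0 E=3 S=0 W=4
Step 2 [NS]: N:empty,E:wait,S:empty,W:wait | queues: N=0 E=3 S=0 W=4
Step 3 [NS]: N:empty,E:wait,S:empty,W:wait | queues: N=0 E=3 S=0 W=4
Step 4 [NS]: N:empty,E:wait,S:empty,W:wait | queues: N=0 E=3 S=0 W=4
Step 5 [EW]: N:wait,E:car6-GO,S:wait,W:car1-GO | queues: N=0 E=2 S=0 W=3
Step 6 [EW]: N:wait,E:car7-GO,S:wait,W:car2-GO | queues: N=0 E=1 S=0 W=2
Step 7 [NS]: N:empty,E:wait,S:empty,W:wait | queues: N=0 E=1 S=0 W=2
Cars crossed by step 7: 5

Answer: 5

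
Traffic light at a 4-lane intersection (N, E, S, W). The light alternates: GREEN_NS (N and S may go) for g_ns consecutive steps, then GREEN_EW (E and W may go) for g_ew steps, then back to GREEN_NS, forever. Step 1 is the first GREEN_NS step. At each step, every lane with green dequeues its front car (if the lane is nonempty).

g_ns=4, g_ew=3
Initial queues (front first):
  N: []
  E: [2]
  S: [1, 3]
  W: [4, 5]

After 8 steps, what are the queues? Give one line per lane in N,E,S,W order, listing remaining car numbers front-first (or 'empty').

Step 1 [NS]: N:empty,E:wait,S:car1-GO,W:wait | queues: N=0 E=1 S=1 W=2
Step 2 [NS]: N:empty,E:wait,S:car3-GO,W:wait | queues: N=0 E=1 S=0 W=2
Step 3 [NS]: N:empty,E:wait,S:empty,W:wait | queues: N=0 E=1 S=0 W=2
Step 4 [NS]: N:empty,E:wait,S:empty,W:wait | queues: N=0 E=1 S=0 W=2
Step 5 [EW]: N:wait,E:car2-GO,S:wait,W:car4-GO | queues: N=0 E=0 S=0 W=1
Step 6 [EW]: N:wait,E:empty,S:wait,W:car5-GO | queues: N=0 E=0 S=0 W=0

N: empty
E: empty
S: empty
W: empty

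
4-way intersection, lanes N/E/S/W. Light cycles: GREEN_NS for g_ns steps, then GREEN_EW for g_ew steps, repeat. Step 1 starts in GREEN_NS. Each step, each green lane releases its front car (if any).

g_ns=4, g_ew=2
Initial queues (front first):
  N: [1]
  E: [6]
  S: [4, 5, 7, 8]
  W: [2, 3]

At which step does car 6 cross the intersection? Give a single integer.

Step 1 [NS]: N:car1-GO,E:wait,S:car4-GO,W:wait | queues: N=0 E=1 S=3 W=2
Step 2 [NS]: N:empty,E:wait,S:car5-GO,W:wait | queues: N=0 E=1 S=2 W=2
Step 3 [NS]: N:empty,E:wait,S:car7-GO,W:wait | queues: N=0 E=1 S=1 W=2
Step 4 [NS]: N:empty,E:wait,S:car8-GO,W:wait | queues: N=0 E=1 S=0 W=2
Step 5 [EW]: N:wait,E:car6-GO,S:wait,W:car2-GO | queues: N=0 E=0 S=0 W=1
Step 6 [EW]: N:wait,E:empty,S:wait,W:car3-GO | queues: N=0 E=0 S=0 W=0
Car 6 crosses at step 5

5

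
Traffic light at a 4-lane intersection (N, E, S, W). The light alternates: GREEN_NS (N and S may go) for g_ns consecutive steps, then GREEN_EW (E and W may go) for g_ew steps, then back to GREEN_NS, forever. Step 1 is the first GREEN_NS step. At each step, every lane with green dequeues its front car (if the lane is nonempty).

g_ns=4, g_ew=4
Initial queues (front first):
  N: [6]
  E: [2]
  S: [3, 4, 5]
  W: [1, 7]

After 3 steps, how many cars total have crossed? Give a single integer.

Step 1 [NS]: N:car6-GO,E:wait,S:car3-GO,W:wait | queues: N=0 E=1 S=2 W=2
Step 2 [NS]: N:empty,E:wait,S:car4-GO,W:wait | queues: N=0 E=1 S=1 W=2
Step 3 [NS]: N:empty,E:wait,S:car5-GO,W:wait | queues: N=0 E=1 S=0 W=2
Cars crossed by step 3: 4

Answer: 4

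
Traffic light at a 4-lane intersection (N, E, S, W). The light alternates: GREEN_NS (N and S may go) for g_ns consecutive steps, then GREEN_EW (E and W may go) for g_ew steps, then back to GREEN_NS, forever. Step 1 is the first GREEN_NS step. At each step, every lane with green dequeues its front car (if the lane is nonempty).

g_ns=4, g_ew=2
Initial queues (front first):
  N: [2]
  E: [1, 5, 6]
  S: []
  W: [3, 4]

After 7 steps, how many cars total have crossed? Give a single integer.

Answer: 5

Derivation:
Step 1 [NS]: N:car2-GO,E:wait,S:empty,W:wait | queues: N=0 E=3 S=0 W=2
Step 2 [NS]: N:empty,E:wait,S:empty,W:wait | queues: N=0 E=3 S=0 W=2
Step 3 [NS]: N:empty,E:wait,S:empty,W:wait | queues: N=0 E=3 S=0 W=2
Step 4 [NS]: N:empty,E:wait,S:empty,W:wait | queues: N=0 E=3 S=0 W=2
Step 5 [EW]: N:wait,E:car1-GO,S:wait,W:car3-GO | queues: N=0 E=2 S=0 W=1
Step 6 [EW]: N:wait,E:car5-GO,S:wait,W:car4-GO | queues: N=0 E=1 S=0 W=0
Step 7 [NS]: N:empty,E:wait,S:empty,W:wait | queues: N=0 E=1 S=0 W=0
Cars crossed by step 7: 5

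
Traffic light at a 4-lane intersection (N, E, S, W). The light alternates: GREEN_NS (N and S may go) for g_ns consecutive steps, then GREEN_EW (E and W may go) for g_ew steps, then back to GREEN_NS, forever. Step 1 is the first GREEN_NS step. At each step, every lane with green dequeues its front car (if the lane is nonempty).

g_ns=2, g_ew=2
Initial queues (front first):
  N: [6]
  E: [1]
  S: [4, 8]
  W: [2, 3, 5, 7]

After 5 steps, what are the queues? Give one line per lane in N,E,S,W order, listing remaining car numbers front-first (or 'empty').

Step 1 [NS]: N:car6-GO,E:wait,S:car4-GO,W:wait | queues: N=0 E=1 S=1 W=4
Step 2 [NS]: N:empty,E:wait,S:car8-GO,W:wait | queues: N=0 E=1 S=0 W=4
Step 3 [EW]: N:wait,E:car1-GO,S:wait,W:car2-GO | queues: N=0 E=0 S=0 W=3
Step 4 [EW]: N:wait,E:empty,S:wait,W:car3-GO | queues: N=0 E=0 S=0 W=2
Step 5 [NS]: N:empty,E:wait,S:empty,W:wait | queues: N=0 E=0 S=0 W=2

N: empty
E: empty
S: empty
W: 5 7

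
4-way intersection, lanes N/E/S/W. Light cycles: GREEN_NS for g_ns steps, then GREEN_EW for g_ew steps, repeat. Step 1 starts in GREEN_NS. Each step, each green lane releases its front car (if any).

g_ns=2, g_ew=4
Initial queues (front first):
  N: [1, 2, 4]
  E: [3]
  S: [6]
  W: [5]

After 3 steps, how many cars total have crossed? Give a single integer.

Step 1 [NS]: N:car1-GO,E:wait,S:car6-GO,W:wait | queues: N=2 E=1 S=0 W=1
Step 2 [NS]: N:car2-GO,E:wait,S:empty,W:wait | queues: N=1 E=1 S=0 W=1
Step 3 [EW]: N:wait,E:car3-GO,S:wait,W:car5-GO | queues: N=1 E=0 S=0 W=0
Cars crossed by step 3: 5

Answer: 5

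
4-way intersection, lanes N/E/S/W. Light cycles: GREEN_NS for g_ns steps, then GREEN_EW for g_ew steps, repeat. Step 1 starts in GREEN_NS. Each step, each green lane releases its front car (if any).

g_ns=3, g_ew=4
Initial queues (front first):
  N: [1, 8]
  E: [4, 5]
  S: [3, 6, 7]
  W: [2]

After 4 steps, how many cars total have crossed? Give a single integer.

Answer: 7

Derivation:
Step 1 [NS]: N:car1-GO,E:wait,S:car3-GO,W:wait | queues: N=1 E=2 S=2 W=1
Step 2 [NS]: N:car8-GO,E:wait,S:car6-GO,W:wait | queues: N=0 E=2 S=1 W=1
Step 3 [NS]: N:empty,E:wait,S:car7-GO,W:wait | queues: N=0 E=2 S=0 W=1
Step 4 [EW]: N:wait,E:car4-GO,S:wait,W:car2-GO | queues: N=0 E=1 S=0 W=0
Cars crossed by step 4: 7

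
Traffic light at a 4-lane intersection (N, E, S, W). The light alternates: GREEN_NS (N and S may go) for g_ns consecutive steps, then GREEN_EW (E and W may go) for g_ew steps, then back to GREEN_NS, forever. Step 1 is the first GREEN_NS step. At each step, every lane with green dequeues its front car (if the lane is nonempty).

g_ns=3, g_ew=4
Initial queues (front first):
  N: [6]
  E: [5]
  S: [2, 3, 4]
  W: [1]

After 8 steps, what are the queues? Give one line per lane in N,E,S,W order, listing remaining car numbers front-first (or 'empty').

Step 1 [NS]: N:car6-GO,E:wait,S:car2-GO,W:wait | queues: N=0 E=1 S=2 W=1
Step 2 [NS]: N:empty,E:wait,S:car3-GO,W:wait | queues: N=0 E=1 S=1 W=1
Step 3 [NS]: N:empty,E:wait,S:car4-GO,W:wait | queues: N=0 E=1 S=0 W=1
Step 4 [EW]: N:wait,E:car5-GO,S:wait,W:car1-GO | queues: N=0 E=0 S=0 W=0

N: empty
E: empty
S: empty
W: empty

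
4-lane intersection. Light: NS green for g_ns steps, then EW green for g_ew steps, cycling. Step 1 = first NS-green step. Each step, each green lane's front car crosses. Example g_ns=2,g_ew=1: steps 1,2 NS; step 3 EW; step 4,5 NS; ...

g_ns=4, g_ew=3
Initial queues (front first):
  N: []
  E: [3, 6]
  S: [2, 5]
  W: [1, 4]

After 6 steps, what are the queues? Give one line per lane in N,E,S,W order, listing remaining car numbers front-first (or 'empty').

Step 1 [NS]: N:empty,E:wait,S:car2-GO,W:wait | queues: N=0 E=2 S=1 W=2
Step 2 [NS]: N:empty,E:wait,S:car5-GO,W:wait | queues: N=0 E=2 S=0 W=2
Step 3 [NS]: N:empty,E:wait,S:empty,W:wait | queues: N=0 E=2 S=0 W=2
Step 4 [NS]: N:empty,E:wait,S:empty,W:wait | queues: N=0 E=2 S=0 W=2
Step 5 [EW]: N:wait,E:car3-GO,S:wait,W:car1-GO | queues: N=0 E=1 S=0 W=1
Step 6 [EW]: N:wait,E:car6-GO,S:wait,W:car4-GO | queues: N=0 E=0 S=0 W=0

N: empty
E: empty
S: empty
W: empty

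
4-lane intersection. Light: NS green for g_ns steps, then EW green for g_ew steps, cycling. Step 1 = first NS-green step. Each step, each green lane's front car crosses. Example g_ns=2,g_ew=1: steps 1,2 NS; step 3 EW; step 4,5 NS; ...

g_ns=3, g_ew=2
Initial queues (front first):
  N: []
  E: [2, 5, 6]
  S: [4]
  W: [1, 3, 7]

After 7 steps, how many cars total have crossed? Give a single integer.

Step 1 [NS]: N:empty,E:wait,S:car4-GO,W:wait | queues: N=0 E=3 S=0 W=3
Step 2 [NS]: N:empty,E:wait,S:empty,W:wait | queues: N=0 E=3 S=0 W=3
Step 3 [NS]: N:empty,E:wait,S:empty,W:wait | queues: N=0 E=3 S=0 W=3
Step 4 [EW]: N:wait,E:car2-GO,S:wait,W:car1-GO | queues: N=0 E=2 S=0 W=2
Step 5 [EW]: N:wait,E:car5-GO,S:wait,W:car3-GO | queues: N=0 E=1 S=0 W=1
Step 6 [NS]: N:empty,E:wait,S:empty,W:wait | queues: N=0 E=1 S=0 W=1
Step 7 [NS]: N:empty,E:wait,S:empty,W:wait | queues: N=0 E=1 S=0 W=1
Cars crossed by step 7: 5

Answer: 5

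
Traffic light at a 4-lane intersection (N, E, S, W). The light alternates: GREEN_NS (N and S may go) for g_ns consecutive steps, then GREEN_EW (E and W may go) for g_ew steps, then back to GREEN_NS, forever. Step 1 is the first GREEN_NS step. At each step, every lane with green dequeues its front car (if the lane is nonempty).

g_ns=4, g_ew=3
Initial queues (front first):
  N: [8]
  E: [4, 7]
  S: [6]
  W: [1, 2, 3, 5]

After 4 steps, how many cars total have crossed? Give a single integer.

Step 1 [NS]: N:car8-GO,E:wait,S:car6-GO,W:wait | queues: N=0 E=2 S=0 W=4
Step 2 [NS]: N:empty,E:wait,S:empty,W:wait | queues: N=0 E=2 S=0 W=4
Step 3 [NS]: N:empty,E:wait,S:empty,W:wait | queues: N=0 E=2 S=0 W=4
Step 4 [NS]: N:empty,E:wait,S:empty,W:wait | queues: N=0 E=2 S=0 W=4
Cars crossed by step 4: 2

Answer: 2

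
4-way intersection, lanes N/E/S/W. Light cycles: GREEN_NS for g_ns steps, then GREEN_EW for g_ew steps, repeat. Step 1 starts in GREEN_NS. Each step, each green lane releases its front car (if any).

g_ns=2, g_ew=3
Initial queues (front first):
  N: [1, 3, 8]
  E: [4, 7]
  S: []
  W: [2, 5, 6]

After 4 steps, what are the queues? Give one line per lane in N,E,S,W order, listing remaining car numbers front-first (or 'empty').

Step 1 [NS]: N:car1-GO,E:wait,S:empty,W:wait | queues: N=2 E=2 S=0 W=3
Step 2 [NS]: N:car3-GO,E:wait,S:empty,W:wait | queues: N=1 E=2 S=0 W=3
Step 3 [EW]: N:wait,E:car4-GO,S:wait,W:car2-GO | queues: N=1 E=1 S=0 W=2
Step 4 [EW]: N:wait,E:car7-GO,S:wait,W:car5-GO | queues: N=1 E=0 S=0 W=1

N: 8
E: empty
S: empty
W: 6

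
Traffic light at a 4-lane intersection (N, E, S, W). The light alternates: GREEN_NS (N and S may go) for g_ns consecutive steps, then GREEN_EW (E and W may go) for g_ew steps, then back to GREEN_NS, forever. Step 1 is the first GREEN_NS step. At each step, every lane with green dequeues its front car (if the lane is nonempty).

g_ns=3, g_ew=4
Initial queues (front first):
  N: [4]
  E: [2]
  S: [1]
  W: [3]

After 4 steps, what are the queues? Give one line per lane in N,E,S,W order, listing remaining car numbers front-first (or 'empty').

Step 1 [NS]: N:car4-GO,E:wait,S:car1-GO,W:wait | queues: N=0 E=1 S=0 W=1
Step 2 [NS]: N:empty,E:wait,S:empty,W:wait | queues: N=0 E=1 S=0 W=1
Step 3 [NS]: N:empty,E:wait,S:empty,W:wait | queues: N=0 E=1 S=0 W=1
Step 4 [EW]: N:wait,E:car2-GO,S:wait,W:car3-GO | queues: N=0 E=0 S=0 W=0

N: empty
E: empty
S: empty
W: empty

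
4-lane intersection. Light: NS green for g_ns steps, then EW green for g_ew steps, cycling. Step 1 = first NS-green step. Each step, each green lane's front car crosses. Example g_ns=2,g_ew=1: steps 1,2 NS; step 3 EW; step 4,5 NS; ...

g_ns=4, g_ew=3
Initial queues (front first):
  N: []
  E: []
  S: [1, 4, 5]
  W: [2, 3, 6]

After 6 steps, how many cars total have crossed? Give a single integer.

Answer: 5

Derivation:
Step 1 [NS]: N:empty,E:wait,S:car1-GO,W:wait | queues: N=0 E=0 S=2 W=3
Step 2 [NS]: N:empty,E:wait,S:car4-GO,W:wait | queues: N=0 E=0 S=1 W=3
Step 3 [NS]: N:empty,E:wait,S:car5-GO,W:wait | queues: N=0 E=0 S=0 W=3
Step 4 [NS]: N:empty,E:wait,S:empty,W:wait | queues: N=0 E=0 S=0 W=3
Step 5 [EW]: N:wait,E:empty,S:wait,W:car2-GO | queues: N=0 E=0 S=0 W=2
Step 6 [EW]: N:wait,E:empty,S:wait,W:car3-GO | queues: N=0 E=0 S=0 W=1
Cars crossed by step 6: 5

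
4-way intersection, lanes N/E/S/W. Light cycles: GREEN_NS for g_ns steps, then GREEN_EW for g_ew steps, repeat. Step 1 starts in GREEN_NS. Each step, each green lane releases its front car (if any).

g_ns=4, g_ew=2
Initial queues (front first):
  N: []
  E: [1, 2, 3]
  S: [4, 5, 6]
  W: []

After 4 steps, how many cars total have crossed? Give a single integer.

Answer: 3

Derivation:
Step 1 [NS]: N:empty,E:wait,S:car4-GO,W:wait | queues: N=0 E=3 S=2 W=0
Step 2 [NS]: N:empty,E:wait,S:car5-GO,W:wait | queues: N=0 E=3 S=1 W=0
Step 3 [NS]: N:empty,E:wait,S:car6-GO,W:wait | queues: N=0 E=3 S=0 W=0
Step 4 [NS]: N:empty,E:wait,S:empty,W:wait | queues: N=0 E=3 S=0 W=0
Cars crossed by step 4: 3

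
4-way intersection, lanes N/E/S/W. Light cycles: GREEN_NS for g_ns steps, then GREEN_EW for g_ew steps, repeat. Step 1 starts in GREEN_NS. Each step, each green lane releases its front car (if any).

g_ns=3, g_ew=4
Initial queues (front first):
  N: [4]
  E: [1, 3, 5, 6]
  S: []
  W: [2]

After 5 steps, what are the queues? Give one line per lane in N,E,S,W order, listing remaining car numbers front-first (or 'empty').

Step 1 [NS]: N:car4-GO,E:wait,S:empty,W:wait | queues: N=0 E=4 S=0 W=1
Step 2 [NS]: N:empty,E:wait,S:empty,W:wait | queues: N=0 E=4 S=0 W=1
Step 3 [NS]: N:empty,E:wait,S:empty,W:wait | queues: N=0 E=4 S=0 W=1
Step 4 [EW]: N:wait,E:car1-GO,S:wait,W:car2-GO | queues: N=0 E=3 S=0 W=0
Step 5 [EW]: N:wait,E:car3-GO,S:wait,W:empty | queues: N=0 E=2 S=0 W=0

N: empty
E: 5 6
S: empty
W: empty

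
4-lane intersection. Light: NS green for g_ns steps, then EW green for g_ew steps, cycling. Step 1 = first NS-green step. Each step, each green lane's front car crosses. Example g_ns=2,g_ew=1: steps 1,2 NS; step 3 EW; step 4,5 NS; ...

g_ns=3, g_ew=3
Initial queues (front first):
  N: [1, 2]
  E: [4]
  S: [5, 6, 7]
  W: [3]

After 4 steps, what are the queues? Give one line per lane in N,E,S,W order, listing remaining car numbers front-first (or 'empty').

Step 1 [NS]: N:car1-GO,E:wait,S:car5-GO,W:wait | queues: N=1 E=1 S=2 W=1
Step 2 [NS]: N:car2-GO,E:wait,S:car6-GO,W:wait | queues: N=0 E=1 S=1 W=1
Step 3 [NS]: N:empty,E:wait,S:car7-GO,W:wait | queues: N=0 E=1 S=0 W=1
Step 4 [EW]: N:wait,E:car4-GO,S:wait,W:car3-GO | queues: N=0 E=0 S=0 W=0

N: empty
E: empty
S: empty
W: empty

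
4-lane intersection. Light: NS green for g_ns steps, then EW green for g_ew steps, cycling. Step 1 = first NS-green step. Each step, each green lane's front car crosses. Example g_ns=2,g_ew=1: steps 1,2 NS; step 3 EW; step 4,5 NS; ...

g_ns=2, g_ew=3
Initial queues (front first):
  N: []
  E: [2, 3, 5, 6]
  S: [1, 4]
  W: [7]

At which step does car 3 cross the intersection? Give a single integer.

Step 1 [NS]: N:empty,E:wait,S:car1-GO,W:wait | queues: N=0 E=4 S=1 W=1
Step 2 [NS]: N:empty,E:wait,S:car4-GO,W:wait | queues: N=0 E=4 S=0 W=1
Step 3 [EW]: N:wait,E:car2-GO,S:wait,W:car7-GO | queues: N=0 E=3 S=0 W=0
Step 4 [EW]: N:wait,E:car3-GO,S:wait,W:empty | queues: N=0 E=2 S=0 W=0
Step 5 [EW]: N:wait,E:car5-GO,S:wait,W:empty | queues: N=0 E=1 S=0 W=0
Step 6 [NS]: N:empty,E:wait,S:empty,W:wait | queues: N=0 E=1 S=0 W=0
Step 7 [NS]: N:empty,E:wait,S:empty,W:wait | queues: N=0 E=1 S=0 W=0
Step 8 [EW]: N:wait,E:car6-GO,S:wait,W:empty | queues: N=0 E=0 S=0 W=0
Car 3 crosses at step 4

4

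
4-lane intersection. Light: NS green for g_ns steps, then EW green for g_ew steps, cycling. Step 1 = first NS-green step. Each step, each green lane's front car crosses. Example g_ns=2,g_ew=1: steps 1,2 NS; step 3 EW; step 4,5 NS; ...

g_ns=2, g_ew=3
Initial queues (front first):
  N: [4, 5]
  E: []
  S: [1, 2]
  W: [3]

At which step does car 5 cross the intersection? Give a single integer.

Step 1 [NS]: N:car4-GO,E:wait,S:car1-GO,W:wait | queues: N=1 E=0 S=1 W=1
Step 2 [NS]: N:car5-GO,E:wait,S:car2-GO,W:wait | queues: N=0 E=0 S=0 W=1
Step 3 [EW]: N:wait,E:empty,S:wait,W:car3-GO | queues: N=0 E=0 S=0 W=0
Car 5 crosses at step 2

2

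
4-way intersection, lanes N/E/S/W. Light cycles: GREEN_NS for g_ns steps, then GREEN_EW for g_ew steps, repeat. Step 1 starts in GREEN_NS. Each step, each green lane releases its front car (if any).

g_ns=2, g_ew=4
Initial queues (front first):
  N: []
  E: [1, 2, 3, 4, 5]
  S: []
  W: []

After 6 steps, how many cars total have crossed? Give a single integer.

Answer: 4

Derivation:
Step 1 [NS]: N:empty,E:wait,S:empty,W:wait | queues: N=0 E=5 S=0 W=0
Step 2 [NS]: N:empty,E:wait,S:empty,W:wait | queues: N=0 E=5 S=0 W=0
Step 3 [EW]: N:wait,E:car1-GO,S:wait,W:empty | queues: N=0 E=4 S=0 W=0
Step 4 [EW]: N:wait,E:car2-GO,S:wait,W:empty | queues: N=0 E=3 S=0 W=0
Step 5 [EW]: N:wait,E:car3-GO,S:wait,W:empty | queues: N=0 E=2 S=0 W=0
Step 6 [EW]: N:wait,E:car4-GO,S:wait,W:empty | queues: N=0 E=1 S=0 W=0
Cars crossed by step 6: 4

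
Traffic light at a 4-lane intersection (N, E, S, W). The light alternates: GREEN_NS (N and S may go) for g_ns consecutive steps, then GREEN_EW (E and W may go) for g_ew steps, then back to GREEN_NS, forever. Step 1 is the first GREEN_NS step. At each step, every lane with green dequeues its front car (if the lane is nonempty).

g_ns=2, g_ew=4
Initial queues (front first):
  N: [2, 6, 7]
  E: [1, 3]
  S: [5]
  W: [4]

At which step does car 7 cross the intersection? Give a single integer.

Step 1 [NS]: N:car2-GO,E:wait,S:car5-GO,W:wait | queues: N=2 E=2 S=0 W=1
Step 2 [NS]: N:car6-GO,E:wait,S:empty,W:wait | queues: N=1 E=2 S=0 W=1
Step 3 [EW]: N:wait,E:car1-GO,S:wait,W:car4-GO | queues: N=1 E=1 S=0 W=0
Step 4 [EW]: N:wait,E:car3-GO,S:wait,W:empty | queues: N=1 E=0 S=0 W=0
Step 5 [EW]: N:wait,E:empty,S:wait,W:empty | queues: N=1 E=0 S=0 W=0
Step 6 [EW]: N:wait,E:empty,S:wait,W:empty | queues: N=1 E=0 S=0 W=0
Step 7 [NS]: N:car7-GO,E:wait,S:empty,W:wait | queues: N=0 E=0 S=0 W=0
Car 7 crosses at step 7

7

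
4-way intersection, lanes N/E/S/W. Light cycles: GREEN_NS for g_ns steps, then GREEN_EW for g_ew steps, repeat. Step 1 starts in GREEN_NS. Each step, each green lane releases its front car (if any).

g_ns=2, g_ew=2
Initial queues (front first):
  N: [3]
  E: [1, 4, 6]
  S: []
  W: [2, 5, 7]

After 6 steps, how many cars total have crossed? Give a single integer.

Step 1 [NS]: N:car3-GO,E:wait,S:empty,W:wait | queues: N=0 E=3 S=0 W=3
Step 2 [NS]: N:empty,E:wait,S:empty,W:wait | queues: N=0 E=3 S=0 W=3
Step 3 [EW]: N:wait,E:car1-GO,S:wait,W:car2-GO | queues: N=0 E=2 S=0 W=2
Step 4 [EW]: N:wait,E:car4-GO,S:wait,W:car5-GO | queues: N=0 E=1 S=0 W=1
Step 5 [NS]: N:empty,E:wait,S:empty,W:wait | queues: N=0 E=1 S=0 W=1
Step 6 [NS]: N:empty,E:wait,S:empty,W:wait | queues: N=0 E=1 S=0 W=1
Cars crossed by step 6: 5

Answer: 5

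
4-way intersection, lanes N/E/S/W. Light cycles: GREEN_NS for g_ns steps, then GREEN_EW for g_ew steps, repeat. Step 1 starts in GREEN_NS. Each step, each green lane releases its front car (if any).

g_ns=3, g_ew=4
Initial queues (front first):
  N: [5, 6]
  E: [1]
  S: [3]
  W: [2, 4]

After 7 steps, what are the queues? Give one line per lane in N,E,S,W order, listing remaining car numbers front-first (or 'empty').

Step 1 [NS]: N:car5-GO,E:wait,S:car3-GO,W:wait | queues: N=1 E=1 S=0 W=2
Step 2 [NS]: N:car6-GO,E:wait,S:empty,W:wait | queues: N=0 E=1 S=0 W=2
Step 3 [NS]: N:empty,E:wait,S:empty,W:wait | queues: N=0 E=1 S=0 W=2
Step 4 [EW]: N:wait,E:car1-GO,S:wait,W:car2-GO | queues: N=0 E=0 S=0 W=1
Step 5 [EW]: N:wait,E:empty,S:wait,W:car4-GO | queues: N=0 E=0 S=0 W=0

N: empty
E: empty
S: empty
W: empty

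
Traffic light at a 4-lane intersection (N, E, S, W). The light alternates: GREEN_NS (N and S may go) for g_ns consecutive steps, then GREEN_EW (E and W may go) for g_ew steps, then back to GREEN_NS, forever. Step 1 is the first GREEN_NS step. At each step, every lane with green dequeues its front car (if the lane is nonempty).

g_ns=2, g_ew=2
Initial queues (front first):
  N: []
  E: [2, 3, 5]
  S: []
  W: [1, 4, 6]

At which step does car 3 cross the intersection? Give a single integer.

Step 1 [NS]: N:empty,E:wait,S:empty,W:wait | queues: N=0 E=3 S=0 W=3
Step 2 [NS]: N:empty,E:wait,S:empty,W:wait | queues: N=0 E=3 S=0 W=3
Step 3 [EW]: N:wait,E:car2-GO,S:wait,W:car1-GO | queues: N=0 E=2 S=0 W=2
Step 4 [EW]: N:wait,E:car3-GO,S:wait,W:car4-GO | queues: N=0 E=1 S=0 W=1
Step 5 [NS]: N:empty,E:wait,S:empty,W:wait | queues: N=0 E=1 S=0 W=1
Step 6 [NS]: N:empty,E:wait,S:empty,W:wait | queues: N=0 E=1 S=0 W=1
Step 7 [EW]: N:wait,E:car5-GO,S:wait,W:car6-GO | queues: N=0 E=0 S=0 W=0
Car 3 crosses at step 4

4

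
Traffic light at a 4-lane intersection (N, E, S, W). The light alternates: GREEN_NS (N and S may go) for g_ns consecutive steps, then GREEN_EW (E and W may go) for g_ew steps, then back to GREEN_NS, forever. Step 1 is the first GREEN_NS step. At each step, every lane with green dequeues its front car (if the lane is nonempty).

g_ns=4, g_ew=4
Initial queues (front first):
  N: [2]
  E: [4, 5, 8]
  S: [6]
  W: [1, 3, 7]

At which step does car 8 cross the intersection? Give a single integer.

Step 1 [NS]: N:car2-GO,E:wait,S:car6-GO,W:wait | queues: N=0 E=3 S=0 W=3
Step 2 [NS]: N:empty,E:wait,S:empty,W:wait | queues: N=0 E=3 S=0 W=3
Step 3 [NS]: N:empty,E:wait,S:empty,W:wait | queues: N=0 E=3 S=0 W=3
Step 4 [NS]: N:empty,E:wait,S:empty,W:wait | queues: N=0 E=3 S=0 W=3
Step 5 [EW]: N:wait,E:car4-GO,S:wait,W:car1-GO | queues: N=0 E=2 S=0 W=2
Step 6 [EW]: N:wait,E:car5-GO,S:wait,W:car3-GO | queues: N=0 E=1 S=0 W=1
Step 7 [EW]: N:wait,E:car8-GO,S:wait,W:car7-GO | queues: N=0 E=0 S=0 W=0
Car 8 crosses at step 7

7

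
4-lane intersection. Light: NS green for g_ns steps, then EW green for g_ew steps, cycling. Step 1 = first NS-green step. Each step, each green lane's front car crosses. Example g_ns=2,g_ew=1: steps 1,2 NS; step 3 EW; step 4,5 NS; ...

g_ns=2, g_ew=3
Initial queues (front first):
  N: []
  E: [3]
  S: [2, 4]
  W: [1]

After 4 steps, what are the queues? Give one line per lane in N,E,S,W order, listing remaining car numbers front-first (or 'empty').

Step 1 [NS]: N:empty,E:wait,S:car2-GO,W:wait | queues: N=0 E=1 S=1 W=1
Step 2 [NS]: N:empty,E:wait,S:car4-GO,W:wait | queues: N=0 E=1 S=0 W=1
Step 3 [EW]: N:wait,E:car3-GO,S:wait,W:car1-GO | queues: N=0 E=0 S=0 W=0

N: empty
E: empty
S: empty
W: empty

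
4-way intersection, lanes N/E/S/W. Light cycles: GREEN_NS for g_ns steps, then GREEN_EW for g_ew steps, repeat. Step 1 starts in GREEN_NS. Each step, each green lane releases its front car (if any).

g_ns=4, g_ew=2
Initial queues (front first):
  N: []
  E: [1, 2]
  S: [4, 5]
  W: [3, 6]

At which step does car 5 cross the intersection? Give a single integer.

Step 1 [NS]: N:empty,E:wait,S:car4-GO,W:wait | queues: N=0 E=2 S=1 W=2
Step 2 [NS]: N:empty,E:wait,S:car5-GO,W:wait | queues: N=0 E=2 S=0 W=2
Step 3 [NS]: N:empty,E:wait,S:empty,W:wait | queues: N=0 E=2 S=0 W=2
Step 4 [NS]: N:empty,E:wait,S:empty,W:wait | queues: N=0 E=2 S=0 W=2
Step 5 [EW]: N:wait,E:car1-GO,S:wait,W:car3-GO | queues: N=0 E=1 S=0 W=1
Step 6 [EW]: N:wait,E:car2-GO,S:wait,W:car6-GO | queues: N=0 E=0 S=0 W=0
Car 5 crosses at step 2

2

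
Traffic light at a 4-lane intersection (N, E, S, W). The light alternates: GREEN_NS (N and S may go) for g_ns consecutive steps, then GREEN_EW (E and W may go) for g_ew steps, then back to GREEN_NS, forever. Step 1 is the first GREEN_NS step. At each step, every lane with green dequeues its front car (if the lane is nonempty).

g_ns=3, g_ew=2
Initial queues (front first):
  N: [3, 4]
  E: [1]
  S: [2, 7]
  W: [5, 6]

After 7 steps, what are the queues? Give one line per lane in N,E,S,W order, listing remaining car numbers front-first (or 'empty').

Step 1 [NS]: N:car3-GO,E:wait,S:car2-GO,W:wait | queues: N=1 E=1 S=1 W=2
Step 2 [NS]: N:car4-GO,E:wait,S:car7-GO,W:wait | queues: N=0 E=1 S=0 W=2
Step 3 [NS]: N:empty,E:wait,S:empty,W:wait | queues: N=0 E=1 S=0 W=2
Step 4 [EW]: N:wait,E:car1-GO,S:wait,W:car5-GO | queues: N=0 E=0 S=0 W=1
Step 5 [EW]: N:wait,E:empty,S:wait,W:car6-GO | queues: N=0 E=0 S=0 W=0

N: empty
E: empty
S: empty
W: empty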